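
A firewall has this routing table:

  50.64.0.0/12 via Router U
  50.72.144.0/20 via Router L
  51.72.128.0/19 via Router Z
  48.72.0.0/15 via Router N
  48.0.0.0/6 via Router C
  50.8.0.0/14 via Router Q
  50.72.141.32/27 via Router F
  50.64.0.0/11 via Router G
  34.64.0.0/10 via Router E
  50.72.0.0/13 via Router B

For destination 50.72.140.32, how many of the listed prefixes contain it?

4

Prefixes containing 50.72.140.32:
  48.0.0.0/6 (48.0.0.0 - 51.255.255.255)
  50.64.0.0/11 (50.64.0.0 - 50.95.255.255)
  50.64.0.0/12 (50.64.0.0 - 50.79.255.255)
  50.72.0.0/13 (50.72.0.0 - 50.79.255.255)
Total matching entries: 4.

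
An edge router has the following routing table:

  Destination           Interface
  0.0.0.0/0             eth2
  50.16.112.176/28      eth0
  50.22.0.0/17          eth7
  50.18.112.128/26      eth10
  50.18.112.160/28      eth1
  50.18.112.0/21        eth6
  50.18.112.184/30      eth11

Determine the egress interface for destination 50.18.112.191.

Routes whose prefix contains 50.18.112.191:
  0.0.0.0/0 (default, matches everything) -> eth2
  50.18.112.0/21 (50.18.112.0 - 50.18.119.255) -> eth6
  50.18.112.128/26 (50.18.112.128 - 50.18.112.191) -> eth10
More-specific entries that do NOT match:
  50.18.112.184/30 (50.18.112.184 - 50.18.112.187) does not contain 50.18.112.191
  50.16.112.176/28 (50.16.112.176 - 50.16.112.191) does not contain 50.18.112.191
  50.18.112.160/28 (50.18.112.160 - 50.18.112.175) does not contain 50.18.112.191
Longest matching prefix is /26 -> interface eth10.

eth10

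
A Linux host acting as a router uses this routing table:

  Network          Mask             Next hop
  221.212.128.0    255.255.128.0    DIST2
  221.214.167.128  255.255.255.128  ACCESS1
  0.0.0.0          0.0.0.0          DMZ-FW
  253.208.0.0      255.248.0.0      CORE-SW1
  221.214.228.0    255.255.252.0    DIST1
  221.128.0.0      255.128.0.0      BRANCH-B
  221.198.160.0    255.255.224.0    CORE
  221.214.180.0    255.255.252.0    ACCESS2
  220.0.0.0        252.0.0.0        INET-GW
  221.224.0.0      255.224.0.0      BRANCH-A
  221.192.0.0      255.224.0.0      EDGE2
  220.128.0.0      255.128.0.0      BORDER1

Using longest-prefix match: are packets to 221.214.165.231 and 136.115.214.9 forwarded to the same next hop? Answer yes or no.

no

221.214.165.231: longest match 221.192.0.0/11 -> EDGE2
136.115.214.9: longest match 0.0.0.0/0 -> DMZ-FW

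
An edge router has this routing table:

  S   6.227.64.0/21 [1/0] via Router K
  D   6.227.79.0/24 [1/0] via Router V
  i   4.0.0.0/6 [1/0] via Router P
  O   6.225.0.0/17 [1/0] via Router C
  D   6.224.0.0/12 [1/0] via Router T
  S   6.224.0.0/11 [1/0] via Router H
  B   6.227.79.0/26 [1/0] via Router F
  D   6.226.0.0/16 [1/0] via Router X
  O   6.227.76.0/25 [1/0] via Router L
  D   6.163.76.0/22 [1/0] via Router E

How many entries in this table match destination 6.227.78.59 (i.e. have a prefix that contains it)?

Prefixes containing 6.227.78.59:
  4.0.0.0/6 (4.0.0.0 - 7.255.255.255)
  6.224.0.0/11 (6.224.0.0 - 6.255.255.255)
  6.224.0.0/12 (6.224.0.0 - 6.239.255.255)
Total matching entries: 3.

3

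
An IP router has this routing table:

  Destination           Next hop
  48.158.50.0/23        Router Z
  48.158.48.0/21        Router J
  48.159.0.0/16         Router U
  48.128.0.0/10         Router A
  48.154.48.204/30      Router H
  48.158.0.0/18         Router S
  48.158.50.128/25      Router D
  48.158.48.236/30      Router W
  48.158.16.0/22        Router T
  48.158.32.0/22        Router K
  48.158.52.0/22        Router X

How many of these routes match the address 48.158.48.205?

Prefixes containing 48.158.48.205:
  48.128.0.0/10 (48.128.0.0 - 48.191.255.255)
  48.158.0.0/18 (48.158.0.0 - 48.158.63.255)
  48.158.48.0/21 (48.158.48.0 - 48.158.55.255)
Total matching entries: 3.

3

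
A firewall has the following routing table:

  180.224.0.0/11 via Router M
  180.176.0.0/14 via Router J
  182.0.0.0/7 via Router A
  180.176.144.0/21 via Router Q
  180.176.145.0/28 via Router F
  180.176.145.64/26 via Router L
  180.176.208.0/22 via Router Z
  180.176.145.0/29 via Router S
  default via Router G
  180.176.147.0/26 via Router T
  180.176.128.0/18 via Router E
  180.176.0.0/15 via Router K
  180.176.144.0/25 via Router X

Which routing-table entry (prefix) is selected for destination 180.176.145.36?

180.176.144.0/21

Entries matching 180.176.145.36:
  0.0.0.0/0 (default, matches everything)
  180.176.0.0/14 (180.176.0.0 - 180.179.255.255)
  180.176.0.0/15 (180.176.0.0 - 180.177.255.255)
  180.176.128.0/18 (180.176.128.0 - 180.176.191.255)
  180.176.144.0/21 (180.176.144.0 - 180.176.151.255)
Most specific is 180.176.144.0/21.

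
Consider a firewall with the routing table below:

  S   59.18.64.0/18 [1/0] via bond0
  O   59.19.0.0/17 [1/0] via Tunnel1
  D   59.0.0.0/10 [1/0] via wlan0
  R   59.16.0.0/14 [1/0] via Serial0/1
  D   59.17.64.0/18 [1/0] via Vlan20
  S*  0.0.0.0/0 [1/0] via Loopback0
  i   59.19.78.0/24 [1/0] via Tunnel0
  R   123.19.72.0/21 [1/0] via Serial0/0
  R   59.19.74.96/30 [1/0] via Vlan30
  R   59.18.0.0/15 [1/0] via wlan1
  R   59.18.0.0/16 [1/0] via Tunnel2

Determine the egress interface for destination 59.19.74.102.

Routes whose prefix contains 59.19.74.102:
  0.0.0.0/0 (default, matches everything) -> Loopback0
  59.0.0.0/10 (59.0.0.0 - 59.63.255.255) -> wlan0
  59.16.0.0/14 (59.16.0.0 - 59.19.255.255) -> Serial0/1
  59.18.0.0/15 (59.18.0.0 - 59.19.255.255) -> wlan1
  59.19.0.0/17 (59.19.0.0 - 59.19.127.255) -> Tunnel1
More-specific entries that do NOT match:
  59.19.74.96/30 (59.19.74.96 - 59.19.74.99) does not contain 59.19.74.102
  59.19.78.0/24 (59.19.78.0 - 59.19.78.255) does not contain 59.19.74.102
  123.19.72.0/21 (123.19.72.0 - 123.19.79.255) does not contain 59.19.74.102
  59.18.64.0/18 (59.18.64.0 - 59.18.127.255) does not contain 59.19.74.102
  59.17.64.0/18 (59.17.64.0 - 59.17.127.255) does not contain 59.19.74.102
Longest matching prefix is /17 -> interface Tunnel1.

Tunnel1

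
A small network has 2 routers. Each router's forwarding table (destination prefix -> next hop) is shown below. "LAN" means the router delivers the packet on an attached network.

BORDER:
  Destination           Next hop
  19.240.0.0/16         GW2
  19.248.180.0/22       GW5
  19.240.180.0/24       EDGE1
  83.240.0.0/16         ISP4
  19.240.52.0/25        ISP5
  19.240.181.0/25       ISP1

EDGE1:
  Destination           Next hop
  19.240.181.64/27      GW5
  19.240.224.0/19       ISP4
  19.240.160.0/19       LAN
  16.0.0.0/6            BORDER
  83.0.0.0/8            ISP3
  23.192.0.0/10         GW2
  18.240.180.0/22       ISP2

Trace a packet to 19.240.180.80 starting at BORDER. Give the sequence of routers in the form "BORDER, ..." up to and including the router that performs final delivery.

BORDER, EDGE1

At BORDER: longest match for 19.240.180.80 is 19.240.180.0/24 -> EDGE1
At EDGE1: longest match for 19.240.180.80 is 19.240.160.0/19 -> LAN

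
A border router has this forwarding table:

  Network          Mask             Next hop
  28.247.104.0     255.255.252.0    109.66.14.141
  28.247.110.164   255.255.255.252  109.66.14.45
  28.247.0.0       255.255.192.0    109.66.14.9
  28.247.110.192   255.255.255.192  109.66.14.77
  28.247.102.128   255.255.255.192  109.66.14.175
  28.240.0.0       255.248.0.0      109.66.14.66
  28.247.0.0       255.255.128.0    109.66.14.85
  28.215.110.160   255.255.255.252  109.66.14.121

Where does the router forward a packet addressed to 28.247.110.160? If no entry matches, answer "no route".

109.66.14.85

Routes whose prefix contains 28.247.110.160:
  28.240.0.0/13 (28.240.0.0 - 28.247.255.255) -> 109.66.14.66
  28.247.0.0/17 (28.247.0.0 - 28.247.127.255) -> 109.66.14.85
More-specific entries that do NOT match:
  28.247.110.164/30 (28.247.110.164 - 28.247.110.167) does not contain 28.247.110.160
  28.215.110.160/30 (28.215.110.160 - 28.215.110.163) does not contain 28.247.110.160
  28.247.110.192/26 (28.247.110.192 - 28.247.110.255) does not contain 28.247.110.160
  28.247.102.128/26 (28.247.102.128 - 28.247.102.191) does not contain 28.247.110.160
  28.247.104.0/22 (28.247.104.0 - 28.247.107.255) does not contain 28.247.110.160
  28.247.0.0/18 (28.247.0.0 - 28.247.63.255) does not contain 28.247.110.160
Longest matching prefix is /17 -> next hop 109.66.14.85.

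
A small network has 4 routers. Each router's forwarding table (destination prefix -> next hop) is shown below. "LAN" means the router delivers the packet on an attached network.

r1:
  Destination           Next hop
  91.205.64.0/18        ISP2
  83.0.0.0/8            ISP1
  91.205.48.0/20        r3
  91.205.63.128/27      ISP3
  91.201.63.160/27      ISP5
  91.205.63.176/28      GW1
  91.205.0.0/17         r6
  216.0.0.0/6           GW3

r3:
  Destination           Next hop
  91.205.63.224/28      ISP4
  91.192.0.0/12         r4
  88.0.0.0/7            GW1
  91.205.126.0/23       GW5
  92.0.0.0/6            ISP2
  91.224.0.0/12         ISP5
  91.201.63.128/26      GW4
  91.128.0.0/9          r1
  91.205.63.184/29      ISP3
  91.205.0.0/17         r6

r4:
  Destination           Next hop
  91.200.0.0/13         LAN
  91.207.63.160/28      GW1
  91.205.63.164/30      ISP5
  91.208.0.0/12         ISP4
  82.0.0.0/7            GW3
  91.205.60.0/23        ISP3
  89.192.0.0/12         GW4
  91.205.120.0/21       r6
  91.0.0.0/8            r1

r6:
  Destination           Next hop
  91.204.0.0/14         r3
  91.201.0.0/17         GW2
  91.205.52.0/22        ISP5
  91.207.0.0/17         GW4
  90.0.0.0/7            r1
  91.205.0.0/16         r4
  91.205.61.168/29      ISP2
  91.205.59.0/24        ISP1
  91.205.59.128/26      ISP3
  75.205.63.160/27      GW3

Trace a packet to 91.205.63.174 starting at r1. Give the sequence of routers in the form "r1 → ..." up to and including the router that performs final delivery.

r1 → r3 → r6 → r4

At r1: longest match for 91.205.63.174 is 91.205.48.0/20 -> r3
At r3: longest match for 91.205.63.174 is 91.205.0.0/17 -> r6
At r6: longest match for 91.205.63.174 is 91.205.0.0/16 -> r4
At r4: longest match for 91.205.63.174 is 91.200.0.0/13 -> LAN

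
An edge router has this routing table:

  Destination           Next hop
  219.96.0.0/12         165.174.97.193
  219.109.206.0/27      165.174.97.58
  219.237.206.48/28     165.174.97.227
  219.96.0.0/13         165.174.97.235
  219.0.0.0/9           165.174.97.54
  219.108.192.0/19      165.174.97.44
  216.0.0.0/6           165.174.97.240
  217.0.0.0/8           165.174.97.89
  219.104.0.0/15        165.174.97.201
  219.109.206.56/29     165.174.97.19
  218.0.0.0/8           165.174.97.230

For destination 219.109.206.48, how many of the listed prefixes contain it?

Prefixes containing 219.109.206.48:
  216.0.0.0/6 (216.0.0.0 - 219.255.255.255)
  219.0.0.0/9 (219.0.0.0 - 219.127.255.255)
  219.96.0.0/12 (219.96.0.0 - 219.111.255.255)
Total matching entries: 3.

3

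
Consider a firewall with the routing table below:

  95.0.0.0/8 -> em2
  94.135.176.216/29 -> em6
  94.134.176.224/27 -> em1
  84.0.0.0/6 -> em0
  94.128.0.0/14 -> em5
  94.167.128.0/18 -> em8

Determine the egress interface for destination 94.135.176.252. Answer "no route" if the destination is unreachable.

No entry's prefix contains 94.135.176.252; there is no default route.

no route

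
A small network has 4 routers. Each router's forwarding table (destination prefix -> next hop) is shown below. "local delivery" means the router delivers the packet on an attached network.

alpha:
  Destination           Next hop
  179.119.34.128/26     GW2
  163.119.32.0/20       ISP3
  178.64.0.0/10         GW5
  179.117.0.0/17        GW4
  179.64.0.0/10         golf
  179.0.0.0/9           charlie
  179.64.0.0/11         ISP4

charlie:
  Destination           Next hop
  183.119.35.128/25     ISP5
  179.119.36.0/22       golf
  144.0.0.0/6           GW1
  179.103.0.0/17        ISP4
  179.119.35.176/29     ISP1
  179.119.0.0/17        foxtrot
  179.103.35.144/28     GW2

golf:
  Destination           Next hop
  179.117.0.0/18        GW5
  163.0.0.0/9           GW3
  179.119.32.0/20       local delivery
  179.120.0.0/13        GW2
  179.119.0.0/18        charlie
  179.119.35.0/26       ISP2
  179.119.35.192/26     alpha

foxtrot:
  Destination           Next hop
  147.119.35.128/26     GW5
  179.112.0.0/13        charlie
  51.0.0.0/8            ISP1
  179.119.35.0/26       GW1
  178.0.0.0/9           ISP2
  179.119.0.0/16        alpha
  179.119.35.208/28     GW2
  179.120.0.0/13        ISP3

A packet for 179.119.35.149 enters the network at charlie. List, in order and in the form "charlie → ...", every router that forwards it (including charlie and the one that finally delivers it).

charlie → foxtrot → alpha → golf

At charlie: longest match for 179.119.35.149 is 179.119.0.0/17 -> foxtrot
At foxtrot: longest match for 179.119.35.149 is 179.119.0.0/16 -> alpha
At alpha: longest match for 179.119.35.149 is 179.64.0.0/10 -> golf
At golf: longest match for 179.119.35.149 is 179.119.32.0/20 -> local delivery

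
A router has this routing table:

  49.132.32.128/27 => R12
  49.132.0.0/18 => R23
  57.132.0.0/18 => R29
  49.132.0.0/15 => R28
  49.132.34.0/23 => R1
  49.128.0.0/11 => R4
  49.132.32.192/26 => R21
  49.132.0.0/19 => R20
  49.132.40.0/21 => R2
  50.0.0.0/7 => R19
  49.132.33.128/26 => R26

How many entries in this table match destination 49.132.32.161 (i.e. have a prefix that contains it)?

3

Prefixes containing 49.132.32.161:
  49.128.0.0/11 (49.128.0.0 - 49.159.255.255)
  49.132.0.0/15 (49.132.0.0 - 49.133.255.255)
  49.132.0.0/18 (49.132.0.0 - 49.132.63.255)
Total matching entries: 3.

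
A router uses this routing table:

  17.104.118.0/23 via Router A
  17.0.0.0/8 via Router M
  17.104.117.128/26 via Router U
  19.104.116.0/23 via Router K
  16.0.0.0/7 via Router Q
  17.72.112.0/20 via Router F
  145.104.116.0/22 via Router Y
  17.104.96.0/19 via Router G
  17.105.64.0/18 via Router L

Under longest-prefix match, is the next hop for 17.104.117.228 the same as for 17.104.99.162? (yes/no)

17.104.117.228: longest match 17.104.96.0/19 -> Router G
17.104.99.162: longest match 17.104.96.0/19 -> Router G

yes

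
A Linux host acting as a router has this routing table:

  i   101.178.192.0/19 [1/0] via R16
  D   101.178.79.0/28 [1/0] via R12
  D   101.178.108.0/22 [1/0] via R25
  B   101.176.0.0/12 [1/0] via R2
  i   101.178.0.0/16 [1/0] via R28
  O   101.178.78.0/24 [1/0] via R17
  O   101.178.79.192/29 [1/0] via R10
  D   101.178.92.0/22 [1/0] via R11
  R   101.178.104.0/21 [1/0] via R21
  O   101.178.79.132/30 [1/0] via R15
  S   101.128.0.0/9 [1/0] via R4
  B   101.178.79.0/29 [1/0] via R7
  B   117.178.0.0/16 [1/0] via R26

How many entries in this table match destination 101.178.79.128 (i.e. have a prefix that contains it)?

3

Prefixes containing 101.178.79.128:
  101.128.0.0/9 (101.128.0.0 - 101.255.255.255)
  101.176.0.0/12 (101.176.0.0 - 101.191.255.255)
  101.178.0.0/16 (101.178.0.0 - 101.178.255.255)
Total matching entries: 3.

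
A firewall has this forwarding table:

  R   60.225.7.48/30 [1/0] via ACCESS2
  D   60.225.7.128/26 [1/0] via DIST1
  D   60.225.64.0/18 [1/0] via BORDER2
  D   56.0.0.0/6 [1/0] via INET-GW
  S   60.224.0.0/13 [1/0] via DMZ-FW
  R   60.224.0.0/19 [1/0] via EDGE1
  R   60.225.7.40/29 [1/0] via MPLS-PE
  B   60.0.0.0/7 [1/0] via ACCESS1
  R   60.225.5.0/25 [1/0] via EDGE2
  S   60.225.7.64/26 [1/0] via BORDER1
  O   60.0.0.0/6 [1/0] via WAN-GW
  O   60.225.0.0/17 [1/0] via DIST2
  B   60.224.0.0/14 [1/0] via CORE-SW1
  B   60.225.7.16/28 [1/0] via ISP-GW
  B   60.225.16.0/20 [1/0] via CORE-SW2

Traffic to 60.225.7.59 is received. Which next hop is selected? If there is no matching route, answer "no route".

DIST2

Routes whose prefix contains 60.225.7.59:
  60.0.0.0/6 (60.0.0.0 - 63.255.255.255) -> WAN-GW
  60.0.0.0/7 (60.0.0.0 - 61.255.255.255) -> ACCESS1
  60.224.0.0/13 (60.224.0.0 - 60.231.255.255) -> DMZ-FW
  60.224.0.0/14 (60.224.0.0 - 60.227.255.255) -> CORE-SW1
  60.225.0.0/17 (60.225.0.0 - 60.225.127.255) -> DIST2
More-specific entries that do NOT match:
  60.225.7.48/30 (60.225.7.48 - 60.225.7.51) does not contain 60.225.7.59
  60.225.7.40/29 (60.225.7.40 - 60.225.7.47) does not contain 60.225.7.59
  60.225.7.16/28 (60.225.7.16 - 60.225.7.31) does not contain 60.225.7.59
  60.225.7.128/26 (60.225.7.128 - 60.225.7.191) does not contain 60.225.7.59
  60.225.7.64/26 (60.225.7.64 - 60.225.7.127) does not contain 60.225.7.59
  60.225.5.0/25 (60.225.5.0 - 60.225.5.127) does not contain 60.225.7.59
  60.225.16.0/20 (60.225.16.0 - 60.225.31.255) does not contain 60.225.7.59
  60.224.0.0/19 (60.224.0.0 - 60.224.31.255) does not contain 60.225.7.59
  60.225.64.0/18 (60.225.64.0 - 60.225.127.255) does not contain 60.225.7.59
Longest matching prefix is /17 -> next hop DIST2.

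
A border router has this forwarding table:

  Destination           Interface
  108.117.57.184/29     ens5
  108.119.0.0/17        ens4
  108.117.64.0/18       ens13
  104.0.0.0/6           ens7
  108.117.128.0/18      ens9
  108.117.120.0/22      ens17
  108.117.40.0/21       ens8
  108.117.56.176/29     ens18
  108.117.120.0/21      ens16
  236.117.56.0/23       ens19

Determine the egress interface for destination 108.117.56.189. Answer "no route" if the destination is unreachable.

No entry's prefix contains 108.117.56.189; there is no default route.

no route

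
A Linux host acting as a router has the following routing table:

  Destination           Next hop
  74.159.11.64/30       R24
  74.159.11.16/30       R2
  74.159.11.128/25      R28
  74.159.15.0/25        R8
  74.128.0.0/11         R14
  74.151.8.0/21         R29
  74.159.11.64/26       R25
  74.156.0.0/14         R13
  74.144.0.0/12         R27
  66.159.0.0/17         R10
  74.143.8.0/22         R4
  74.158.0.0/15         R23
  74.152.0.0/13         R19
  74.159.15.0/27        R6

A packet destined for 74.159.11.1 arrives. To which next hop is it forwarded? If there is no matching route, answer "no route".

R23

Routes whose prefix contains 74.159.11.1:
  74.128.0.0/11 (74.128.0.0 - 74.159.255.255) -> R14
  74.144.0.0/12 (74.144.0.0 - 74.159.255.255) -> R27
  74.152.0.0/13 (74.152.0.0 - 74.159.255.255) -> R19
  74.156.0.0/14 (74.156.0.0 - 74.159.255.255) -> R13
  74.158.0.0/15 (74.158.0.0 - 74.159.255.255) -> R23
More-specific entries that do NOT match:
  74.159.11.64/30 (74.159.11.64 - 74.159.11.67) does not contain 74.159.11.1
  74.159.11.16/30 (74.159.11.16 - 74.159.11.19) does not contain 74.159.11.1
  74.159.15.0/27 (74.159.15.0 - 74.159.15.31) does not contain 74.159.11.1
  74.159.11.64/26 (74.159.11.64 - 74.159.11.127) does not contain 74.159.11.1
  74.159.11.128/25 (74.159.11.128 - 74.159.11.255) does not contain 74.159.11.1
  74.159.15.0/25 (74.159.15.0 - 74.159.15.127) does not contain 74.159.11.1
  74.143.8.0/22 (74.143.8.0 - 74.143.11.255) does not contain 74.159.11.1
  74.151.8.0/21 (74.151.8.0 - 74.151.15.255) does not contain 74.159.11.1
  66.159.0.0/17 (66.159.0.0 - 66.159.127.255) does not contain 74.159.11.1
Longest matching prefix is /15 -> next hop R23.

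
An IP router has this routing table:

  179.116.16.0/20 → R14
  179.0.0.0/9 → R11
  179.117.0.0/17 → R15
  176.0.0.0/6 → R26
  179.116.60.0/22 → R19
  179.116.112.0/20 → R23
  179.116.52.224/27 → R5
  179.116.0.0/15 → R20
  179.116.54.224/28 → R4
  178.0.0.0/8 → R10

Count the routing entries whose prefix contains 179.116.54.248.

Prefixes containing 179.116.54.248:
  176.0.0.0/6 (176.0.0.0 - 179.255.255.255)
  179.0.0.0/9 (179.0.0.0 - 179.127.255.255)
  179.116.0.0/15 (179.116.0.0 - 179.117.255.255)
Total matching entries: 3.

3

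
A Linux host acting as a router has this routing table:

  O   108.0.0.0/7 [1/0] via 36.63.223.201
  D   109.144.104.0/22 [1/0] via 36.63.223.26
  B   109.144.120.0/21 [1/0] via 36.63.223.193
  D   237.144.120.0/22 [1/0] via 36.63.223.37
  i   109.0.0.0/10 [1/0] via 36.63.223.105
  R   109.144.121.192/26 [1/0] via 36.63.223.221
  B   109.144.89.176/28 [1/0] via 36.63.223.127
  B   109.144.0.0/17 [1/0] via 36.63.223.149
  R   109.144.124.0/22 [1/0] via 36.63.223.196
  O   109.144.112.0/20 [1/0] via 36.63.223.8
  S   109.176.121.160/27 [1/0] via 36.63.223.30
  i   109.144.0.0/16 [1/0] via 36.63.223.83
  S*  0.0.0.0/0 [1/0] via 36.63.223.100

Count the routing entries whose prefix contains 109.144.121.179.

6

Prefixes containing 109.144.121.179:
  0.0.0.0/0 (default, matches everything)
  108.0.0.0/7 (108.0.0.0 - 109.255.255.255)
  109.144.0.0/16 (109.144.0.0 - 109.144.255.255)
  109.144.0.0/17 (109.144.0.0 - 109.144.127.255)
  109.144.112.0/20 (109.144.112.0 - 109.144.127.255)
  109.144.120.0/21 (109.144.120.0 - 109.144.127.255)
Total matching entries: 6.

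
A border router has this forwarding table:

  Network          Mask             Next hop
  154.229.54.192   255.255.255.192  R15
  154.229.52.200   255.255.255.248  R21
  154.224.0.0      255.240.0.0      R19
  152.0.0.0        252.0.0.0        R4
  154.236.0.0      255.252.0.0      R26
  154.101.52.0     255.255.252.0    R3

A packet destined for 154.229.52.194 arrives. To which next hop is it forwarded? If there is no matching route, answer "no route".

Routes whose prefix contains 154.229.52.194:
  152.0.0.0/6 (152.0.0.0 - 155.255.255.255) -> R4
  154.224.0.0/12 (154.224.0.0 - 154.239.255.255) -> R19
More-specific entries that do NOT match:
  154.229.52.200/29 (154.229.52.200 - 154.229.52.207) does not contain 154.229.52.194
  154.229.54.192/26 (154.229.54.192 - 154.229.54.255) does not contain 154.229.52.194
  154.101.52.0/22 (154.101.52.0 - 154.101.55.255) does not contain 154.229.52.194
  154.236.0.0/14 (154.236.0.0 - 154.239.255.255) does not contain 154.229.52.194
Longest matching prefix is /12 -> next hop R19.

R19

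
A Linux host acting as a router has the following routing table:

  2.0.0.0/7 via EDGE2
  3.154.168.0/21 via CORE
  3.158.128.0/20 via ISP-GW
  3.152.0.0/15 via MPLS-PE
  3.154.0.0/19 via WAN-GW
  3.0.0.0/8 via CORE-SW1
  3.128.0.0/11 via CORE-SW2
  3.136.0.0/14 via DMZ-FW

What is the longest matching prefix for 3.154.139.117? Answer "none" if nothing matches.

3.128.0.0/11

Entries matching 3.154.139.117:
  2.0.0.0/7 (2.0.0.0 - 3.255.255.255)
  3.0.0.0/8 (3.0.0.0 - 3.255.255.255)
  3.128.0.0/11 (3.128.0.0 - 3.159.255.255)
Most specific is 3.128.0.0/11.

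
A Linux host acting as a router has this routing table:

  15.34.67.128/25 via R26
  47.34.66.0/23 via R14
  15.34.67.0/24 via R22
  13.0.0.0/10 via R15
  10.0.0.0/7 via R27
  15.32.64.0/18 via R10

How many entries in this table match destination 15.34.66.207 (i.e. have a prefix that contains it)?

0

No listed prefix contains 15.34.66.207.
Total matching entries: 0.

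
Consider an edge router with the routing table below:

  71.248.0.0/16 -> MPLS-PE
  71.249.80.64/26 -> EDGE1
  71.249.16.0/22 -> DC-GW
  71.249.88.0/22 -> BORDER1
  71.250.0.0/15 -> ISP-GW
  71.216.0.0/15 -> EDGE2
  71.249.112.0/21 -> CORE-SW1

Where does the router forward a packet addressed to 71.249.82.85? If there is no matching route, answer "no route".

No entry's prefix contains 71.249.82.85; there is no default route.

no route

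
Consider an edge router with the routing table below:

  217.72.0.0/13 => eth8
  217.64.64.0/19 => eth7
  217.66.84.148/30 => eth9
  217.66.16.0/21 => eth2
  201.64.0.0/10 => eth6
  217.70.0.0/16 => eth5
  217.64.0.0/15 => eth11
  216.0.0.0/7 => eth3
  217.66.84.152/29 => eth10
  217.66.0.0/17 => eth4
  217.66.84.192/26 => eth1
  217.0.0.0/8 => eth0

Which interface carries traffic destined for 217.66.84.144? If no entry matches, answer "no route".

Routes whose prefix contains 217.66.84.144:
  216.0.0.0/7 (216.0.0.0 - 217.255.255.255) -> eth3
  217.0.0.0/8 (217.0.0.0 - 217.255.255.255) -> eth0
  217.66.0.0/17 (217.66.0.0 - 217.66.127.255) -> eth4
More-specific entries that do NOT match:
  217.66.84.148/30 (217.66.84.148 - 217.66.84.151) does not contain 217.66.84.144
  217.66.84.152/29 (217.66.84.152 - 217.66.84.159) does not contain 217.66.84.144
  217.66.84.192/26 (217.66.84.192 - 217.66.84.255) does not contain 217.66.84.144
  217.66.16.0/21 (217.66.16.0 - 217.66.23.255) does not contain 217.66.84.144
  217.64.64.0/19 (217.64.64.0 - 217.64.95.255) does not contain 217.66.84.144
Longest matching prefix is /17 -> interface eth4.

eth4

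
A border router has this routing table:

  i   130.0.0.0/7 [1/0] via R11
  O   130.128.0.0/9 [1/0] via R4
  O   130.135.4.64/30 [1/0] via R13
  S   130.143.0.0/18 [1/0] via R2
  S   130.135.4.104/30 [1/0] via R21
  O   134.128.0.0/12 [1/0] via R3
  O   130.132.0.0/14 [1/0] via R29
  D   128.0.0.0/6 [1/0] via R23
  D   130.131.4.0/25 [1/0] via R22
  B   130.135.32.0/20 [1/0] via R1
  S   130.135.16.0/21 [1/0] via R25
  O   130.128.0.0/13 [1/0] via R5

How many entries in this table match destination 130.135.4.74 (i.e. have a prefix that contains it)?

5

Prefixes containing 130.135.4.74:
  128.0.0.0/6 (128.0.0.0 - 131.255.255.255)
  130.0.0.0/7 (130.0.0.0 - 131.255.255.255)
  130.128.0.0/9 (130.128.0.0 - 130.255.255.255)
  130.128.0.0/13 (130.128.0.0 - 130.135.255.255)
  130.132.0.0/14 (130.132.0.0 - 130.135.255.255)
Total matching entries: 5.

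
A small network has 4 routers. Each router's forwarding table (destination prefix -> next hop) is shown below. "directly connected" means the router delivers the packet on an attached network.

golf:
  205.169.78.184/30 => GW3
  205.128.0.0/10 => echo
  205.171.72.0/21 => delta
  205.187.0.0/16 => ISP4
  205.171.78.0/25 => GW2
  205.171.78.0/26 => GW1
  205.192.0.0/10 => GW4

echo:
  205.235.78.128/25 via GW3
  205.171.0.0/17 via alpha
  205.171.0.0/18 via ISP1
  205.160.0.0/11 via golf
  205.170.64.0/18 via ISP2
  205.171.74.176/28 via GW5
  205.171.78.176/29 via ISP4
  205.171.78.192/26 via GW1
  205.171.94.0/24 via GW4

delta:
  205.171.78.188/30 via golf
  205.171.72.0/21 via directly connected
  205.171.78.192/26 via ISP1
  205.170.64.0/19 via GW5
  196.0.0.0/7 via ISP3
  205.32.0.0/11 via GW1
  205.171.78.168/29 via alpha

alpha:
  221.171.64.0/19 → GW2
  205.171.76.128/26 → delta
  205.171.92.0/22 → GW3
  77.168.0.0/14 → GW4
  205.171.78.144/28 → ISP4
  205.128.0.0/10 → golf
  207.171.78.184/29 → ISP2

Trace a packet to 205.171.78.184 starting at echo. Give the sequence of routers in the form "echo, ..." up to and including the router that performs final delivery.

At echo: longest match for 205.171.78.184 is 205.171.0.0/17 -> alpha
At alpha: longest match for 205.171.78.184 is 205.128.0.0/10 -> golf
At golf: longest match for 205.171.78.184 is 205.171.72.0/21 -> delta
At delta: longest match for 205.171.78.184 is 205.171.72.0/21 -> directly connected

echo, alpha, golf, delta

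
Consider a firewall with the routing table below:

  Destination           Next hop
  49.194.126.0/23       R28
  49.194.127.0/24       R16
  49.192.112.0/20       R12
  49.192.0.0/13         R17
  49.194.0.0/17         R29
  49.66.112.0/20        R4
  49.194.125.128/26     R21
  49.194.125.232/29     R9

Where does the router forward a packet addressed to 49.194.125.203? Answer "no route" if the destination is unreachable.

R29

Routes whose prefix contains 49.194.125.203:
  49.192.0.0/13 (49.192.0.0 - 49.199.255.255) -> R17
  49.194.0.0/17 (49.194.0.0 - 49.194.127.255) -> R29
More-specific entries that do NOT match:
  49.194.125.232/29 (49.194.125.232 - 49.194.125.239) does not contain 49.194.125.203
  49.194.125.128/26 (49.194.125.128 - 49.194.125.191) does not contain 49.194.125.203
  49.194.127.0/24 (49.194.127.0 - 49.194.127.255) does not contain 49.194.125.203
  49.194.126.0/23 (49.194.126.0 - 49.194.127.255) does not contain 49.194.125.203
  49.192.112.0/20 (49.192.112.0 - 49.192.127.255) does not contain 49.194.125.203
  49.66.112.0/20 (49.66.112.0 - 49.66.127.255) does not contain 49.194.125.203
Longest matching prefix is /17 -> next hop R29.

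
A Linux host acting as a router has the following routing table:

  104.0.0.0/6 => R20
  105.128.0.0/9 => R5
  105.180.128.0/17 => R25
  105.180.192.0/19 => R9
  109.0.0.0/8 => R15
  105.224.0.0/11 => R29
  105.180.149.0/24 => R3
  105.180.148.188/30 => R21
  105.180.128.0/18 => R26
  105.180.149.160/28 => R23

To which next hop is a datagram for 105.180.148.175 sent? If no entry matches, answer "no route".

Routes whose prefix contains 105.180.148.175:
  104.0.0.0/6 (104.0.0.0 - 107.255.255.255) -> R20
  105.128.0.0/9 (105.128.0.0 - 105.255.255.255) -> R5
  105.180.128.0/17 (105.180.128.0 - 105.180.255.255) -> R25
  105.180.128.0/18 (105.180.128.0 - 105.180.191.255) -> R26
More-specific entries that do NOT match:
  105.180.148.188/30 (105.180.148.188 - 105.180.148.191) does not contain 105.180.148.175
  105.180.149.160/28 (105.180.149.160 - 105.180.149.175) does not contain 105.180.148.175
  105.180.149.0/24 (105.180.149.0 - 105.180.149.255) does not contain 105.180.148.175
  105.180.192.0/19 (105.180.192.0 - 105.180.223.255) does not contain 105.180.148.175
Longest matching prefix is /18 -> next hop R26.

R26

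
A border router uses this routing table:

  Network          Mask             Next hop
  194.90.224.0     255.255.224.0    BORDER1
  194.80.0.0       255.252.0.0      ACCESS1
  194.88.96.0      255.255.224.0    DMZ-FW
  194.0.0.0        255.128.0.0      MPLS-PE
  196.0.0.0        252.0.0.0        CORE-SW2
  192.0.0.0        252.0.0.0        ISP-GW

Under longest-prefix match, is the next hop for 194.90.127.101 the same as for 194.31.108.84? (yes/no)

yes

194.90.127.101: longest match 194.0.0.0/9 -> MPLS-PE
194.31.108.84: longest match 194.0.0.0/9 -> MPLS-PE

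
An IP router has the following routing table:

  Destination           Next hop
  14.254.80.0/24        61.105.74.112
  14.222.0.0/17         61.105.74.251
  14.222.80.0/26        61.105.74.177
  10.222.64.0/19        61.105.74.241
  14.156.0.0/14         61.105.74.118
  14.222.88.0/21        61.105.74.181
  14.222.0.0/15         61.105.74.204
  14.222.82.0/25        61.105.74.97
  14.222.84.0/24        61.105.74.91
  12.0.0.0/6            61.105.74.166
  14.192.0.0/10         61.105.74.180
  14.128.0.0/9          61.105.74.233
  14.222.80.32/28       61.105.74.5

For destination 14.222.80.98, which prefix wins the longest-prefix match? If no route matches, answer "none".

Entries matching 14.222.80.98:
  12.0.0.0/6 (12.0.0.0 - 15.255.255.255)
  14.128.0.0/9 (14.128.0.0 - 14.255.255.255)
  14.192.0.0/10 (14.192.0.0 - 14.255.255.255)
  14.222.0.0/15 (14.222.0.0 - 14.223.255.255)
  14.222.0.0/17 (14.222.0.0 - 14.222.127.255)
Most specific is 14.222.0.0/17.

14.222.0.0/17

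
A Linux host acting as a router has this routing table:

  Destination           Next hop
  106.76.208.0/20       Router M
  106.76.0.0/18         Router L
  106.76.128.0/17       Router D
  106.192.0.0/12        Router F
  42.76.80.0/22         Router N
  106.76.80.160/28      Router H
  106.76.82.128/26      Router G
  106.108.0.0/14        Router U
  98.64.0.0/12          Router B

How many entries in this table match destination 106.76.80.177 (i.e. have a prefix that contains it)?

No listed prefix contains 106.76.80.177.
Total matching entries: 0.

0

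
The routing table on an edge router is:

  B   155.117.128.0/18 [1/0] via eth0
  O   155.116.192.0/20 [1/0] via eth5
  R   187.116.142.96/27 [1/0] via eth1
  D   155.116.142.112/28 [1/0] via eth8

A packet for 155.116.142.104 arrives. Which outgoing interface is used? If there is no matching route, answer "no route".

No entry's prefix contains 155.116.142.104; there is no default route.

no route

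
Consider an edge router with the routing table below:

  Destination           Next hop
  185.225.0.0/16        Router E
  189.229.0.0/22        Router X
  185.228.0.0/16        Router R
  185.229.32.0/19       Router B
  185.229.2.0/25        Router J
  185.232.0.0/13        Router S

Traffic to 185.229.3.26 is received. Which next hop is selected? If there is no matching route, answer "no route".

No entry's prefix contains 185.229.3.26; there is no default route.

no route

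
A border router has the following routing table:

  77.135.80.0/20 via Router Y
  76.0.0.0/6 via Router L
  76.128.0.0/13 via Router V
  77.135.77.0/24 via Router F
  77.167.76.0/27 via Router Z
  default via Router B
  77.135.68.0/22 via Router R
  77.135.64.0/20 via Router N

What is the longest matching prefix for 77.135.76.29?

77.135.64.0/20

Entries matching 77.135.76.29:
  0.0.0.0/0 (default, matches everything)
  76.0.0.0/6 (76.0.0.0 - 79.255.255.255)
  77.135.64.0/20 (77.135.64.0 - 77.135.79.255)
Most specific is 77.135.64.0/20.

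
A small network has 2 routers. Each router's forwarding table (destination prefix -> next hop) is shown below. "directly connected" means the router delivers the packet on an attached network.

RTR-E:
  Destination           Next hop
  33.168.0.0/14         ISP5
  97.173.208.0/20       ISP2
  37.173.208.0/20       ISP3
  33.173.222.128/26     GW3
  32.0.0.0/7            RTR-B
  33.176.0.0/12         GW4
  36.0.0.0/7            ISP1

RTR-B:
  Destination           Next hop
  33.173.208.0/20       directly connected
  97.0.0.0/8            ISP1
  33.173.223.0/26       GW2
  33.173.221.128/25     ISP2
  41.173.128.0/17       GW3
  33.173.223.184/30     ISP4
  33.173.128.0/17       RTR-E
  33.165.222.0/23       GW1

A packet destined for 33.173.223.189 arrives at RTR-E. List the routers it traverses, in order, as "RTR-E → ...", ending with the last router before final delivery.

At RTR-E: longest match for 33.173.223.189 is 32.0.0.0/7 -> RTR-B
At RTR-B: longest match for 33.173.223.189 is 33.173.208.0/20 -> directly connected

RTR-E → RTR-B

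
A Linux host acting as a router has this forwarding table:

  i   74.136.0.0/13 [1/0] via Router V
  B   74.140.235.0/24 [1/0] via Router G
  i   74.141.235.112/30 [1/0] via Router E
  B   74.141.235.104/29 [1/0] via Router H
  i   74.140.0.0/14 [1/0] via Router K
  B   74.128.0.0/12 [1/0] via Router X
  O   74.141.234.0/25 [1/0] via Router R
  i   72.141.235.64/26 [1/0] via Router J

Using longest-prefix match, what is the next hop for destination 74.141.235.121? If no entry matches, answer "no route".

Routes whose prefix contains 74.141.235.121:
  74.128.0.0/12 (74.128.0.0 - 74.143.255.255) -> Router X
  74.136.0.0/13 (74.136.0.0 - 74.143.255.255) -> Router V
  74.140.0.0/14 (74.140.0.0 - 74.143.255.255) -> Router K
More-specific entries that do NOT match:
  74.141.235.112/30 (74.141.235.112 - 74.141.235.115) does not contain 74.141.235.121
  74.141.235.104/29 (74.141.235.104 - 74.141.235.111) does not contain 74.141.235.121
  72.141.235.64/26 (72.141.235.64 - 72.141.235.127) does not contain 74.141.235.121
  74.141.234.0/25 (74.141.234.0 - 74.141.234.127) does not contain 74.141.235.121
  74.140.235.0/24 (74.140.235.0 - 74.140.235.255) does not contain 74.141.235.121
Longest matching prefix is /14 -> next hop Router K.

Router K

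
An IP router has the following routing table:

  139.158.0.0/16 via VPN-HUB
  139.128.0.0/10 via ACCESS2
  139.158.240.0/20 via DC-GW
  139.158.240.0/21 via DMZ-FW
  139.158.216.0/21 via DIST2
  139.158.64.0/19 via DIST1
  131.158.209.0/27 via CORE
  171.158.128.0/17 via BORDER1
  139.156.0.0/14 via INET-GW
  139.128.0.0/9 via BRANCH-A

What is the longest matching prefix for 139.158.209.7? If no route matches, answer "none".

Entries matching 139.158.209.7:
  139.128.0.0/9 (139.128.0.0 - 139.255.255.255)
  139.128.0.0/10 (139.128.0.0 - 139.191.255.255)
  139.156.0.0/14 (139.156.0.0 - 139.159.255.255)
  139.158.0.0/16 (139.158.0.0 - 139.158.255.255)
Most specific is 139.158.0.0/16.

139.158.0.0/16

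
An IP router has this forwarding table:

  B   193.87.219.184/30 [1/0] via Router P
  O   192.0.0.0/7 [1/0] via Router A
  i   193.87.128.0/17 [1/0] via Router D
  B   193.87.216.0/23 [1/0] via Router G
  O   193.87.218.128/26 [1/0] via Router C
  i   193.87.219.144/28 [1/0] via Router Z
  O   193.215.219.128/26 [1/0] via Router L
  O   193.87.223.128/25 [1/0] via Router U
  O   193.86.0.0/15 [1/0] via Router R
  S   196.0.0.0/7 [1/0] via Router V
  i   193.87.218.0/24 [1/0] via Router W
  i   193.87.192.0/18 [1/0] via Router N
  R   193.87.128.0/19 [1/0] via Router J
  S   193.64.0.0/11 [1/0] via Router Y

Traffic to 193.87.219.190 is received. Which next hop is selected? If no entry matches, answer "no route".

Router N

Routes whose prefix contains 193.87.219.190:
  192.0.0.0/7 (192.0.0.0 - 193.255.255.255) -> Router A
  193.64.0.0/11 (193.64.0.0 - 193.95.255.255) -> Router Y
  193.86.0.0/15 (193.86.0.0 - 193.87.255.255) -> Router R
  193.87.128.0/17 (193.87.128.0 - 193.87.255.255) -> Router D
  193.87.192.0/18 (193.87.192.0 - 193.87.255.255) -> Router N
More-specific entries that do NOT match:
  193.87.219.184/30 (193.87.219.184 - 193.87.219.187) does not contain 193.87.219.190
  193.87.219.144/28 (193.87.219.144 - 193.87.219.159) does not contain 193.87.219.190
  193.87.218.128/26 (193.87.218.128 - 193.87.218.191) does not contain 193.87.219.190
  193.215.219.128/26 (193.215.219.128 - 193.215.219.191) does not contain 193.87.219.190
  193.87.223.128/25 (193.87.223.128 - 193.87.223.255) does not contain 193.87.219.190
  193.87.218.0/24 (193.87.218.0 - 193.87.218.255) does not contain 193.87.219.190
  193.87.216.0/23 (193.87.216.0 - 193.87.217.255) does not contain 193.87.219.190
  193.87.128.0/19 (193.87.128.0 - 193.87.159.255) does not contain 193.87.219.190
Longest matching prefix is /18 -> next hop Router N.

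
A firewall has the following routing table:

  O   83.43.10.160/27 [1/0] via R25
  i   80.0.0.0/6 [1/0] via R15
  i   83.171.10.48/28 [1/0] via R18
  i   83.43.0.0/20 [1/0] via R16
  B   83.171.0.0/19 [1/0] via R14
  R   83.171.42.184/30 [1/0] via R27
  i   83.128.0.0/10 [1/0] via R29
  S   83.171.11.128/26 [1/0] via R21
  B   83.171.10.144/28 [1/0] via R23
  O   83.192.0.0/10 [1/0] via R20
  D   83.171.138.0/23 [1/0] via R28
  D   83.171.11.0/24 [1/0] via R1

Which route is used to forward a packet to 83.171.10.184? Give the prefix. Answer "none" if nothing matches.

Entries matching 83.171.10.184:
  80.0.0.0/6 (80.0.0.0 - 83.255.255.255)
  83.128.0.0/10 (83.128.0.0 - 83.191.255.255)
  83.171.0.0/19 (83.171.0.0 - 83.171.31.255)
Most specific is 83.171.0.0/19.

83.171.0.0/19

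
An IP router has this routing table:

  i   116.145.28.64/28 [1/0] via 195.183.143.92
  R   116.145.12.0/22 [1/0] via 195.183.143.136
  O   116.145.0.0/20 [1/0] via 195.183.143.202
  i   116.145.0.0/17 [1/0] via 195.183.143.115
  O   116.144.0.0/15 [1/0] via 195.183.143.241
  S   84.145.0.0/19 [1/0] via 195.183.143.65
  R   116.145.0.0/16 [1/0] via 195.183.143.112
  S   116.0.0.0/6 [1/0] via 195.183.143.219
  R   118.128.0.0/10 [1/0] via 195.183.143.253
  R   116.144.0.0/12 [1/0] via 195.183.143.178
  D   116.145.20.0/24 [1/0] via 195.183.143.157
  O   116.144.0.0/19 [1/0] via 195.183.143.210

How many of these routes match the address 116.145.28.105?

5

Prefixes containing 116.145.28.105:
  116.0.0.0/6 (116.0.0.0 - 119.255.255.255)
  116.144.0.0/12 (116.144.0.0 - 116.159.255.255)
  116.144.0.0/15 (116.144.0.0 - 116.145.255.255)
  116.145.0.0/16 (116.145.0.0 - 116.145.255.255)
  116.145.0.0/17 (116.145.0.0 - 116.145.127.255)
Total matching entries: 5.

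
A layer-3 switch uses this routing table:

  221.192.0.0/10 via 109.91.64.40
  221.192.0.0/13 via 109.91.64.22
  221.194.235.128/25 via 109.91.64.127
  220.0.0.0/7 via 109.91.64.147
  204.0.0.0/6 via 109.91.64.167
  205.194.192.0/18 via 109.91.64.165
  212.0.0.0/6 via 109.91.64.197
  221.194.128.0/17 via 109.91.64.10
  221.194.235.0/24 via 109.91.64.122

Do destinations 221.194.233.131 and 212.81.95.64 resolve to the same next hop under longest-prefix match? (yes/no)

no

221.194.233.131: longest match 221.194.128.0/17 -> 109.91.64.10
212.81.95.64: longest match 212.0.0.0/6 -> 109.91.64.197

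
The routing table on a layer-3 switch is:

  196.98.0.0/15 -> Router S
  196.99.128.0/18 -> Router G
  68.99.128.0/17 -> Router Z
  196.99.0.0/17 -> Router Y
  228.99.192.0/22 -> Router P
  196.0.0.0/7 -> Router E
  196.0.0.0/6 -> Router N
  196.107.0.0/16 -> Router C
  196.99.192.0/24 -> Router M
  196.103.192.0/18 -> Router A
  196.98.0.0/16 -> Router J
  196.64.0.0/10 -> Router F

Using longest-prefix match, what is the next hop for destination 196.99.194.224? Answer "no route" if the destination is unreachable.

Router S

Routes whose prefix contains 196.99.194.224:
  196.0.0.0/6 (196.0.0.0 - 199.255.255.255) -> Router N
  196.0.0.0/7 (196.0.0.0 - 197.255.255.255) -> Router E
  196.64.0.0/10 (196.64.0.0 - 196.127.255.255) -> Router F
  196.98.0.0/15 (196.98.0.0 - 196.99.255.255) -> Router S
More-specific entries that do NOT match:
  196.99.192.0/24 (196.99.192.0 - 196.99.192.255) does not contain 196.99.194.224
  228.99.192.0/22 (228.99.192.0 - 228.99.195.255) does not contain 196.99.194.224
  196.99.128.0/18 (196.99.128.0 - 196.99.191.255) does not contain 196.99.194.224
  196.103.192.0/18 (196.103.192.0 - 196.103.255.255) does not contain 196.99.194.224
  68.99.128.0/17 (68.99.128.0 - 68.99.255.255) does not contain 196.99.194.224
  196.99.0.0/17 (196.99.0.0 - 196.99.127.255) does not contain 196.99.194.224
  196.107.0.0/16 (196.107.0.0 - 196.107.255.255) does not contain 196.99.194.224
  196.98.0.0/16 (196.98.0.0 - 196.98.255.255) does not contain 196.99.194.224
Longest matching prefix is /15 -> next hop Router S.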